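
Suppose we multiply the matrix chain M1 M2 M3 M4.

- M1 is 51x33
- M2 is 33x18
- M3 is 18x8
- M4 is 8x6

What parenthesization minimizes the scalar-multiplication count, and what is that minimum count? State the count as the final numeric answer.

Adjacent pairs: M1M2 = 51·33·18 = 30294; M2M3 = 33·18·8 = 4752; M3M4 = 18·8·6 = 864.
Length 3: M1..M3: k=1: 0+4752+51·33·8=18216; k=2: 30294+0+51·18·8=37638 → min 18216 | M2..M4: k=2: 0+864+33·18·6=4428; k=3: 4752+0+33·8·6=6336 → min 4428.
Length 4: M1..M4: k=1: 0+4428+51·33·6=14526; k=2: 30294+864+51·18·6=36666; k=3: 18216+0+51·8·6=20664 → min 14526.
Optimal parenthesization: (M1 (M2 (M3 M4))) with cost 14526.

14526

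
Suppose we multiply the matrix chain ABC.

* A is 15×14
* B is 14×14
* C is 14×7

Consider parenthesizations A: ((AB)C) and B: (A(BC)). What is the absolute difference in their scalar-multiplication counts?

1568

Order A = ((AB)C): (AB): 15×14 by 14×14 → 15×14, cost 15·14·14 = 2940; ((AB)C): 15×14 by 14×7 → 15×7, cost 15·14·7 = 1470; cumulative 4410. Total 4410.
Order B = (A(BC)): (BC): 14×14 by 14×7 → 14×7, cost 14·14·7 = 1372; (A(BC)): 15×14 by 14×7 → 15×7, cost 15·14·7 = 1470; cumulative 2842. Total 2842.
Difference: |4410 − 2842| = 1568.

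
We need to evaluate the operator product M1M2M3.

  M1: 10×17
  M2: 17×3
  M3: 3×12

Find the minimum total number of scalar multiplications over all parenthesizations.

870

Order (M1(M2M3)): (M2M3): 17×3 by 3×12 → 17×12, cost 17·3·12 = 612; (M1(M2M3)): 10×17 by 17×12 → 10×12, cost 10·17·12 = 2040; cumulative 2652. Total 2652.
Order ((M1M2)M3): (M1M2): 10×17 by 17×3 → 10×3, cost 10·17·3 = 510; ((M1M2)M3): 10×3 by 3×12 → 10×12, cost 10·3·12 = 360; cumulative 870. Total 870.
Minimum: 870.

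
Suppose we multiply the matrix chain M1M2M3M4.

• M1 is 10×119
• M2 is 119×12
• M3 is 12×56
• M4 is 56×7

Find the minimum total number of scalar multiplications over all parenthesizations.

19824

Adjacent pairs: M1M2 = 10·119·12 = 14280; M2M3 = 119·12·56 = 79968; M3M4 = 12·56·7 = 4704.
Length 3: M1..M3: k=1: 0+79968+10·119·56=146608; k=2: 14280+0+10·12·56=21000 → min 21000 | M2..M4: k=2: 0+4704+119·12·7=14700; k=3: 79968+0+119·56·7=126616 → min 14700.
Length 4: M1..M4: k=1: 0+14700+10·119·7=23030; k=2: 14280+4704+10·12·7=19824; k=3: 21000+0+10·56·7=24920 → min 19824.
Optimal order: ((M1M2)(M3M4)) with cost 19824.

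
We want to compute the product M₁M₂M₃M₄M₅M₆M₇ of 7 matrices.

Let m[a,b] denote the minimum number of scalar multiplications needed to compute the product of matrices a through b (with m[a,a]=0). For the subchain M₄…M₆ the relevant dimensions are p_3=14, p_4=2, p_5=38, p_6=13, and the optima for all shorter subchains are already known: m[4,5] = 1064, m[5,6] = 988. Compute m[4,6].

1352

m[4,6] = min over k∈[4,5] of m[4,k]+m[k+1,6]+p_{3}·p_k·p_{6}.
k=4: 0 + 988 + 14·2·13 = 1352; k=5: 1064 + 0 + 14·38·13 = 7980.
Minimum: 1352 at k=4.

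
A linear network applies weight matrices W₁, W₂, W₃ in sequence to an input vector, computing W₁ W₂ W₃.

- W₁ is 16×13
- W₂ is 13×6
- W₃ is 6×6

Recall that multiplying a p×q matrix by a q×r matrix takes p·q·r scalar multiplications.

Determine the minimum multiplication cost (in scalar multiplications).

Order (W₁ (W₂ W₃)): (W₂ W₃): 13×6 by 6×6 → 13×6, cost 13·6·6 = 468; (W₁ (W₂ W₃)): 16×13 by 13×6 → 16×6, cost 16·13·6 = 1248; cumulative 1716. Total 1716.
Order ((W₁ W₂) W₃): (W₁ W₂): 16×13 by 13×6 → 16×6, cost 16·13·6 = 1248; ((W₁ W₂) W₃): 16×6 by 6×6 → 16×6, cost 16·6·6 = 576; cumulative 1824. Total 1824.
Minimum: 1716.

1716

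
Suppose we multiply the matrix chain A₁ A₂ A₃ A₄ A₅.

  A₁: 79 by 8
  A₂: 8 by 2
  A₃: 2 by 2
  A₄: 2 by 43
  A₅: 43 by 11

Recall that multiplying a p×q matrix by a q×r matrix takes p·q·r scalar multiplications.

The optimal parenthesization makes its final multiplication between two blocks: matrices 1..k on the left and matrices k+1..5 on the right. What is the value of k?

3

Adjacent pairs: A₁A₂ = 79·8·2 = 1264; A₂A₃ = 8·2·2 = 32; A₃A₄ = 2·2·43 = 172; A₄A₅ = 2·43·11 = 946.
Length 3: A₁..A₃: k=1: 0+32+79·8·2=1296; k=2: 1264+0+79·2·2=1580 → min 1296 | A₂..A₄: k=2: 0+172+8·2·43=860; k=3: 32+0+8·2·43=720 → min 720 | A₃..A₅: k=3: 0+946+2·2·11=990; k=4: 172+0+2·43·11=1118 → min 990.
Length 4: A₁..A₄: k=1: 0+720+79·8·43=27896; k=2: 1264+172+79·2·43=8230; k=3: 1296+0+79·2·43=8090 → min 8090 | A₂..A₅: k=2: 0+990+8·2·11=1166; k=3: 32+946+8·2·11=1154; k=4: 720+0+8·43·11=4504 → min 1154.
Top-level splits: k=1: (A₁..A₁)·(A₂..A₅) → 0+1154+79·8·11 = 8106; k=2: (A₁..A₂)·(A₃..A₅) → 1264+990+79·2·11 = 3992; k=3: (A₁..A₃)·(A₄..A₅) → 1296+946+79·2·11 = 3980; k=4: (A₁..A₄)·(A₅..A₅) → 8090+0+79·43·11 = 45457.
Best split is after A₃, i.e. k = 3.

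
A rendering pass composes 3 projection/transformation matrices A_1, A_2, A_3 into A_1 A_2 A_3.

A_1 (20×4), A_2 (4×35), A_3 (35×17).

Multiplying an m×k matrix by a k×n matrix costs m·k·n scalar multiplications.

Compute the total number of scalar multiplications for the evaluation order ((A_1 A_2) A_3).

14700

(A_1 A_2): 20×4 by 4×35 → 20×35, cost 20·4·35 = 2800
((A_1 A_2) A_3): 20×35 by 35×17 → 20×17, cost 20·35·17 = 11900; cumulative 14700
Total: 14700 scalar multiplications.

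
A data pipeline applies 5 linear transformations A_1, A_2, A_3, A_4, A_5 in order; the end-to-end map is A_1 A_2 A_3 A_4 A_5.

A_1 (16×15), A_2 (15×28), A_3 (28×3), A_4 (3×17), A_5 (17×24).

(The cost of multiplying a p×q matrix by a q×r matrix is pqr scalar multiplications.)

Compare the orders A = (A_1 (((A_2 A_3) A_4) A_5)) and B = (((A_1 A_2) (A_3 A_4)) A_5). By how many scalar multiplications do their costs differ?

Order A = (A_1 (((A_2 A_3) A_4) A_5)): (A_2 A_3): 15×28 by 28×3 → 15×3, cost 15·28·3 = 1260; ((A_2 A_3) A_4): 15×3 by 3×17 → 15×17, cost 15·3·17 = 765; cumulative 2025; (((A_2 A_3) A_4) A_5): 15×17 by 17×24 → 15×24, cost 15·17·24 = 6120; cumulative 8145; (A_1 (((A_2 A_3) A_4) A_5)): 16×15 by 15×24 → 16×24, cost 16·15·24 = 5760; cumulative 13905. Total 13905.
Order B = (((A_1 A_2) (A_3 A_4)) A_5): (A_1 A_2): 16×15 by 15×28 → 16×28, cost 16·15·28 = 6720; (A_3 A_4): 28×3 by 3×17 → 28×17, cost 28·3·17 = 1428; ((A_1 A_2) (A_3 A_4)): 16×28 by 28×17 → 16×17, cost 16·28·17 = 7616; cumulative 15764; (((A_1 A_2) (A_3 A_4)) A_5): 16×17 by 17×24 → 16×24, cost 16·17·24 = 6528; cumulative 22292. Total 22292.
Difference: |13905 − 22292| = 8387.

8387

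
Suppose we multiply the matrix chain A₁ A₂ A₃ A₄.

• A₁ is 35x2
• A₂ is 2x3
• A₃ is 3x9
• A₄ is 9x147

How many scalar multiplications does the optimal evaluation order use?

Adjacent pairs: A₁A₂ = 35·2·3 = 210; A₂A₃ = 2·3·9 = 54; A₃A₄ = 3·9·147 = 3969.
Length 3: A₁..A₃: k=1: 0+54+35·2·9=684; k=2: 210+0+35·3·9=1155 → min 684 | A₂..A₄: k=2: 0+3969+2·3·147=4851; k=3: 54+0+2·9·147=2700 → min 2700.
Length 4: A₁..A₄: k=1: 0+2700+35·2·147=12990; k=2: 210+3969+35·3·147=19614; k=3: 684+0+35·9·147=46989 → min 12990.
Optimal order: (A₁ ((A₂ A₃) A₄)) with cost 12990.

12990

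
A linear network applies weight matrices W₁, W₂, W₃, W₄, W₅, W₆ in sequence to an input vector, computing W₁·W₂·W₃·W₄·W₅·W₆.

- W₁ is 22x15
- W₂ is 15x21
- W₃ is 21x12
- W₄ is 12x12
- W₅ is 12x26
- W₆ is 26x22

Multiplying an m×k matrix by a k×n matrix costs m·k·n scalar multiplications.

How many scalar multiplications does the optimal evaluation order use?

22572

Adjacent pairs: W₁W₂ = 22·15·21 = 6930; W₂W₃ = 15·21·12 = 3780; W₃W₄ = 21·12·12 = 3024; W₄W₅ = 12·12·26 = 3744; W₅W₆ = 12·26·22 = 6864.
Length 3: W₁..W₃: k=1: 0+3780+22·15·12=7740; k=2: 6930+0+22·21·12=12474 → min 7740 | W₂..W₄: k=2: 0+3024+15·21·12=6804; k=3: 3780+0+15·12·12=5940 → min 5940 | W₃..W₅: k=3: 0+3744+21·12·26=10296; k=4: 3024+0+21·12·26=9576 → min 9576 | W₄..W₆: k=4: 0+6864+12·12·22=10032; k=5: 3744+0+12·26·22=10608 → min 10032.
Length 4: W₁..W₄: k=1: 0+5940+22·15·12=9900; k=2: 6930+3024+22·21·12=15498; k=3: 7740+0+22·12·12=10908 → min 9900 | W₂..W₅: k=2: 0+9576+15·21·26=17766; k=3: 3780+3744+15·12·26=12204; k=4: 5940+0+15·12·26=10620 → min 10620 | W₃..W₆: k=3: 0+10032+21·12·22=15576; k=4: 3024+6864+21·12·22=15432; k=5: 9576+0+21·26·22=21588 → min 15432.
Length 5: W₁..W₅: k=1: 0+10620+22·15·26=19200; k=2: 6930+9576+22·21·26=28518; k=3: 7740+3744+22·12·26=18348; k=4: 9900+0+22·12·26=16764 → min 16764 | W₂..W₆: k=2: 0+15432+15·21·22=22362; k=3: 3780+10032+15·12·22=17772; k=4: 5940+6864+15·12·22=16764; k=5: 10620+0+15·26·22=19200 → min 16764.
Length 6: W₁..W₆: k=1: 0+16764+22·15·22=24024; k=2: 6930+15432+22·21·22=32526; k=3: 7740+10032+22·12·22=23580; k=4: 9900+6864+22·12·22=22572; k=5: 16764+0+22·26·22=29348 → min 22572.
Optimal order: ((W₁·((W₂·W₃)·W₄))·(W₅·W₆)) with cost 22572.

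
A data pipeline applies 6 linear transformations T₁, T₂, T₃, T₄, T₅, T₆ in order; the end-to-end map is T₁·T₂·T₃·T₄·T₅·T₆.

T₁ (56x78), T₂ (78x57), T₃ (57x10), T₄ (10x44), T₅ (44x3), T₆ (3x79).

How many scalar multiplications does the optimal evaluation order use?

Adjacent pairs: T₁T₂ = 56·78·57 = 248976; T₂T₃ = 78·57·10 = 44460; T₃T₄ = 57·10·44 = 25080; T₄T₅ = 10·44·3 = 1320; T₅T₆ = 44·3·79 = 10428.
Length 3: T₁..T₃: k=1: 0+44460+56·78·10=88140; k=2: 248976+0+56·57·10=280896 → min 88140 | T₂..T₄: k=2: 0+25080+78·57·44=220704; k=3: 44460+0+78·10·44=78780 → min 78780 | T₃..T₅: k=3: 0+1320+57·10·3=3030; k=4: 25080+0+57·44·3=32604 → min 3030 | T₄..T₆: k=4: 0+10428+10·44·79=45188; k=5: 1320+0+10·3·79=3690 → min 3690.
Length 4: T₁..T₄: k=1: 0+78780+56·78·44=270972; k=2: 248976+25080+56·57·44=414504; k=3: 88140+0+56·10·44=112780 → min 112780 | T₂..T₅: k=2: 0+3030+78·57·3=16368; k=3: 44460+1320+78·10·3=48120; k=4: 78780+0+78·44·3=89076 → min 16368 | T₃..T₆: k=3: 0+3690+57·10·79=48720; k=4: 25080+10428+57·44·79=233640; k=5: 3030+0+57·3·79=16539 → min 16539.
Length 5: T₁..T₅: k=1: 0+16368+56·78·3=29472; k=2: 248976+3030+56·57·3=261582; k=3: 88140+1320+56·10·3=91140; k=4: 112780+0+56·44·3=120172 → min 29472 | T₂..T₆: k=2: 0+16539+78·57·79=367773; k=3: 44460+3690+78·10·79=109770; k=4: 78780+10428+78·44·79=360336; k=5: 16368+0+78·3·79=34854 → min 34854.
Length 6: T₁..T₆: k=1: 0+34854+56·78·79=379926; k=2: 248976+16539+56·57·79=517683; k=3: 88140+3690+56·10·79=136070; k=4: 112780+10428+56·44·79=317864; k=5: 29472+0+56·3·79=42744 → min 42744.
Optimal order: ((T₁·(T₂·(T₃·(T₄·T₅))))·T₆) with cost 42744.

42744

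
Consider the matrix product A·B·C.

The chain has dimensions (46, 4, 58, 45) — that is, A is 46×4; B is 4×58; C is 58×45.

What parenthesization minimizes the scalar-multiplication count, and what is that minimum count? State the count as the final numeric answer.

(A·(B·C)): cost 18720.
((A·B)·C): cost 130732.
Optimal: (A·(B·C)) with cost 18720.

18720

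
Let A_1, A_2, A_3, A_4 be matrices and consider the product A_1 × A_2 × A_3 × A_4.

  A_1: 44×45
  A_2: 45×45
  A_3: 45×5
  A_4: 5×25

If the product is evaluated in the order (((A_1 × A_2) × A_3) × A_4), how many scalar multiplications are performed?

104500

(A_1 × A_2): 44×45 by 45×45 → 44×45, cost 44·45·45 = 89100
((A_1 × A_2) × A_3): 44×45 by 45×5 → 44×5, cost 44·45·5 = 9900; cumulative 99000
(((A_1 × A_2) × A_3) × A_4): 44×5 by 5×25 → 44×25, cost 44·5·25 = 5500; cumulative 104500
Total: 104500 scalar multiplications.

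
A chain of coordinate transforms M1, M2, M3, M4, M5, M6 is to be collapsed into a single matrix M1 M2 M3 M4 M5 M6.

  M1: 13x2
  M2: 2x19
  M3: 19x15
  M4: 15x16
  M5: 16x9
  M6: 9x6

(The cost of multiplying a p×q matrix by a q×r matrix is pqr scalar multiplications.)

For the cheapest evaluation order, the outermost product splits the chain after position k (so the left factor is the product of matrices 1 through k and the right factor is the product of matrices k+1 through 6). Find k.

Adjacent pairs: M1M2 = 13·2·19 = 494; M2M3 = 2·19·15 = 570; M3M4 = 19·15·16 = 4560; M4M5 = 15·16·9 = 2160; M5M6 = 16·9·6 = 864.
Length 3: M1..M3: k=1: 0+570+13·2·15=960; k=2: 494+0+13·19·15=4199 → min 960 | M2..M4: k=2: 0+4560+2·19·16=5168; k=3: 570+0+2·15·16=1050 → min 1050 | M3..M5: k=3: 0+2160+19·15·9=4725; k=4: 4560+0+19·16·9=7296 → min 4725 | M4..M6: k=4: 0+864+15·16·6=2304; k=5: 2160+0+15·9·6=2970 → min 2304.
Length 4: M1..M4: k=1: 0+1050+13·2·16=1466; k=2: 494+4560+13·19·16=9006; k=3: 960+0+13·15·16=4080 → min 1466 | M2..M5: k=2: 0+4725+2·19·9=5067; k=3: 570+2160+2·15·9=3000; k=4: 1050+0+2·16·9=1338 → min 1338 | M3..M6: k=3: 0+2304+19·15·6=4014; k=4: 4560+864+19·16·6=7248; k=5: 4725+0+19·9·6=5751 → min 4014.
Length 5: M1..M5: k=1: 0+1338+13·2·9=1572; k=2: 494+4725+13·19·9=7442; k=3: 960+2160+13·15·9=4875; k=4: 1466+0+13·16·9=3338 → min 1572 | M2..M6: k=2: 0+4014+2·19·6=4242; k=3: 570+2304+2·15·6=3054; k=4: 1050+864+2·16·6=2106; k=5: 1338+0+2·9·6=1446 → min 1446.
Top-level splits: k=1: (M1..M1)·(M2..M6) → 0+1446+13·2·6 = 1602; k=2: (M1..M2)·(M3..M6) → 494+4014+13·19·6 = 5990; k=3: (M1..M3)·(M4..M6) → 960+2304+13·15·6 = 4434; k=4: (M1..M4)·(M5..M6) → 1466+864+13·16·6 = 3578; k=5: (M1..M5)·(M6..M6) → 1572+0+13·9·6 = 2274.
Best split is after M1, i.e. k = 1.

1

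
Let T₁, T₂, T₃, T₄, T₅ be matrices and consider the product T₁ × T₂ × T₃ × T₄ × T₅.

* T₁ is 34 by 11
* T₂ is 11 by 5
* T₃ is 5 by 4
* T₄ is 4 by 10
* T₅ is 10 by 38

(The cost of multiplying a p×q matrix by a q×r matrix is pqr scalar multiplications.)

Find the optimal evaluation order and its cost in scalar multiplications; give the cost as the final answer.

8404

Adjacent pairs: T₁T₂ = 34·11·5 = 1870; T₂T₃ = 11·5·4 = 220; T₃T₄ = 5·4·10 = 200; T₄T₅ = 4·10·38 = 1520.
Length 3: T₁..T₃: k=1: 0+220+34·11·4=1716; k=2: 1870+0+34·5·4=2550 → min 1716 | T₂..T₄: k=2: 0+200+11·5·10=750; k=3: 220+0+11·4·10=660 → min 660 | T₃..T₅: k=3: 0+1520+5·4·38=2280; k=4: 200+0+5·10·38=2100 → min 2100.
Length 4: T₁..T₄: k=1: 0+660+34·11·10=4400; k=2: 1870+200+34·5·10=3770; k=3: 1716+0+34·4·10=3076 → min 3076 | T₂..T₅: k=2: 0+2100+11·5·38=4190; k=3: 220+1520+11·4·38=3412; k=4: 660+0+11·10·38=4840 → min 3412.
Length 5: T₁..T₅: k=1: 0+3412+34·11·38=17624; k=2: 1870+2100+34·5·38=10430; k=3: 1716+1520+34·4·38=8404; k=4: 3076+0+34·10·38=15996 → min 8404.
Optimal parenthesization: ((T₁ × (T₂ × T₃)) × (T₄ × T₅)) with cost 8404.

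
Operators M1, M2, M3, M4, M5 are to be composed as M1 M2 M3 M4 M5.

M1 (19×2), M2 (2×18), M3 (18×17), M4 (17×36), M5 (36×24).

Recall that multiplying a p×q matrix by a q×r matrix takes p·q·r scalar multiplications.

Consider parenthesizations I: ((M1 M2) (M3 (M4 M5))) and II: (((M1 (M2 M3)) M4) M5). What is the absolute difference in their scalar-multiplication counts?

Order I = ((M1 M2) (M3 (M4 M5))): (M1 M2): 19×2 by 2×18 → 19×18, cost 19·2·18 = 684; (M4 M5): 17×36 by 36×24 → 17×24, cost 17·36·24 = 14688; (M3 (M4 M5)): 18×17 by 17×24 → 18×24, cost 18·17·24 = 7344; cumulative 22032; ((M1 M2) (M3 (M4 M5))): 19×18 by 18×24 → 19×24, cost 19·18·24 = 8208; cumulative 30924. Total 30924.
Order II = (((M1 (M2 M3)) M4) M5): (M2 M3): 2×18 by 18×17 → 2×17, cost 2·18·17 = 612; (M1 (M2 M3)): 19×2 by 2×17 → 19×17, cost 19·2·17 = 646; cumulative 1258; ((M1 (M2 M3)) M4): 19×17 by 17×36 → 19×36, cost 19·17·36 = 11628; cumulative 12886; (((M1 (M2 M3)) M4) M5): 19×36 by 36×24 → 19×24, cost 19·36·24 = 16416; cumulative 29302. Total 29302.
Difference: |30924 − 29302| = 1622.

1622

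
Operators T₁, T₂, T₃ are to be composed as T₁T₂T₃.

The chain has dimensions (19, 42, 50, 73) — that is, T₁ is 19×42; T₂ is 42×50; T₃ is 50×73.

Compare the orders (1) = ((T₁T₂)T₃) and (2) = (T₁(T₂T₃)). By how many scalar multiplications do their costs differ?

102304

Order (1) = ((T₁T₂)T₃): (T₁T₂): 19×42 by 42×50 → 19×50, cost 19·42·50 = 39900; ((T₁T₂)T₃): 19×50 by 50×73 → 19×73, cost 19·50·73 = 69350; cumulative 109250. Total 109250.
Order (2) = (T₁(T₂T₃)): (T₂T₃): 42×50 by 50×73 → 42×73, cost 42·50·73 = 153300; (T₁(T₂T₃)): 19×42 by 42×73 → 19×73, cost 19·42·73 = 58254; cumulative 211554. Total 211554.
Difference: |109250 − 211554| = 102304.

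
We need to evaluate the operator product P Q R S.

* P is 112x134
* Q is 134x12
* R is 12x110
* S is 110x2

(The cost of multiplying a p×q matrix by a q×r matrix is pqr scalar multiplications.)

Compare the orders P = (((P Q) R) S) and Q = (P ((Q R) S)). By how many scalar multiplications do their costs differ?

Order P = (((P Q) R) S): (P Q): 112×134 by 134×12 → 112×12, cost 112·134·12 = 180096; ((P Q) R): 112×12 by 12×110 → 112×110, cost 112·12·110 = 147840; cumulative 327936; (((P Q) R) S): 112×110 by 110×2 → 112×2, cost 112·110·2 = 24640; cumulative 352576. Total 352576.
Order Q = (P ((Q R) S)): (Q R): 134×12 by 12×110 → 134×110, cost 134·12·110 = 176880; ((Q R) S): 134×110 by 110×2 → 134×2, cost 134·110·2 = 29480; cumulative 206360; (P ((Q R) S)): 112×134 by 134×2 → 112×2, cost 112·134·2 = 30016; cumulative 236376. Total 236376.
Difference: |352576 − 236376| = 116200.

116200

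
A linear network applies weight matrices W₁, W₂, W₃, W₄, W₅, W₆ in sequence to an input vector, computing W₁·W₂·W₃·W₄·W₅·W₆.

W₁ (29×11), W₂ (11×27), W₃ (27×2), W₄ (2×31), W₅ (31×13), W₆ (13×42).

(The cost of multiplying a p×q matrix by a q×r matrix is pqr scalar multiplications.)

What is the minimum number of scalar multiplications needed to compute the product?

5566

Adjacent pairs: W₁W₂ = 29·11·27 = 8613; W₂W₃ = 11·27·2 = 594; W₃W₄ = 27·2·31 = 1674; W₄W₅ = 2·31·13 = 806; W₅W₆ = 31·13·42 = 16926.
Length 3: W₁..W₃: k=1: 0+594+29·11·2=1232; k=2: 8613+0+29·27·2=10179 → min 1232 | W₂..W₄: k=2: 0+1674+11·27·31=10881; k=3: 594+0+11·2·31=1276 → min 1276 | W₃..W₅: k=3: 0+806+27·2·13=1508; k=4: 1674+0+27·31·13=12555 → min 1508 | W₄..W₆: k=4: 0+16926+2·31·42=19530; k=5: 806+0+2·13·42=1898 → min 1898.
Length 4: W₁..W₄: k=1: 0+1276+29·11·31=11165; k=2: 8613+1674+29·27·31=34560; k=3: 1232+0+29·2·31=3030 → min 3030 | W₂..W₅: k=2: 0+1508+11·27·13=5369; k=3: 594+806+11·2·13=1686; k=4: 1276+0+11·31·13=5709 → min 1686 | W₃..W₆: k=3: 0+1898+27·2·42=4166; k=4: 1674+16926+27·31·42=53754; k=5: 1508+0+27·13·42=16250 → min 4166.
Length 5: W₁..W₅: k=1: 0+1686+29·11·13=5833; k=2: 8613+1508+29·27·13=20300; k=3: 1232+806+29·2·13=2792; k=4: 3030+0+29·31·13=14717 → min 2792 | W₂..W₆: k=2: 0+4166+11·27·42=16640; k=3: 594+1898+11·2·42=3416; k=4: 1276+16926+11·31·42=32524; k=5: 1686+0+11·13·42=7692 → min 3416.
Length 6: W₁..W₆: k=1: 0+3416+29·11·42=16814; k=2: 8613+4166+29·27·42=45665; k=3: 1232+1898+29·2·42=5566; k=4: 3030+16926+29·31·42=57714; k=5: 2792+0+29·13·42=18626 → min 5566.
Optimal order: ((W₁·(W₂·W₃))·((W₄·W₅)·W₆)) with cost 5566.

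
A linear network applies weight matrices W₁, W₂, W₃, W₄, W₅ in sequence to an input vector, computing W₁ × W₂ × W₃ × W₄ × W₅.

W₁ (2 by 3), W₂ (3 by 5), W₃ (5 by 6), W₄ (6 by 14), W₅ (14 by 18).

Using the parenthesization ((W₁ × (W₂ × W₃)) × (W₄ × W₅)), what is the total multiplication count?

(W₂ × W₃): 3×5 by 5×6 → 3×6, cost 3·5·6 = 90
(W₁ × (W₂ × W₃)): 2×3 by 3×6 → 2×6, cost 2·3·6 = 36; cumulative 126
(W₄ × W₅): 6×14 by 14×18 → 6×18, cost 6·14·18 = 1512
((W₁ × (W₂ × W₃)) × (W₄ × W₅)): 2×6 by 6×18 → 2×18, cost 2·6·18 = 216; cumulative 1854
Total: 1854 scalar multiplications.

1854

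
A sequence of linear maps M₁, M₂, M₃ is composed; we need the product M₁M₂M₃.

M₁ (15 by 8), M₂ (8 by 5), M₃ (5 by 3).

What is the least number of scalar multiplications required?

Order (M₁(M₂M₃)): (M₂M₃): 8×5 by 5×3 → 8×3, cost 8·5·3 = 120; (M₁(M₂M₃)): 15×8 by 8×3 → 15×3, cost 15·8·3 = 360; cumulative 480. Total 480.
Order ((M₁M₂)M₃): (M₁M₂): 15×8 by 8×5 → 15×5, cost 15·8·5 = 600; ((M₁M₂)M₃): 15×5 by 5×3 → 15×3, cost 15·5·3 = 225; cumulative 825. Total 825.
Minimum: 480.

480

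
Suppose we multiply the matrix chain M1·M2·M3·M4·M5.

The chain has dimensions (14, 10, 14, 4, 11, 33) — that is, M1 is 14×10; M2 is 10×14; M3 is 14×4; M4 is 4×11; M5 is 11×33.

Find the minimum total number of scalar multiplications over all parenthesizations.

4420

Adjacent pairs: M1M2 = 14·10·14 = 1960; M2M3 = 10·14·4 = 560; M3M4 = 14·4·11 = 616; M4M5 = 4·11·33 = 1452.
Length 3: M1..M3: k=1: 0+560+14·10·4=1120; k=2: 1960+0+14·14·4=2744 → min 1120 | M2..M4: k=2: 0+616+10·14·11=2156; k=3: 560+0+10·4·11=1000 → min 1000 | M3..M5: k=3: 0+1452+14·4·33=3300; k=4: 616+0+14·11·33=5698 → min 3300.
Length 4: M1..M4: k=1: 0+1000+14·10·11=2540; k=2: 1960+616+14·14·11=4732; k=3: 1120+0+14·4·11=1736 → min 1736 | M2..M5: k=2: 0+3300+10·14·33=7920; k=3: 560+1452+10·4·33=3332; k=4: 1000+0+10·11·33=4630 → min 3332.
Length 5: M1..M5: k=1: 0+3332+14·10·33=7952; k=2: 1960+3300+14·14·33=11728; k=3: 1120+1452+14·4·33=4420; k=4: 1736+0+14·11·33=6818 → min 4420.
Optimal order: ((M1·(M2·M3))·(M4·M5)) with cost 4420.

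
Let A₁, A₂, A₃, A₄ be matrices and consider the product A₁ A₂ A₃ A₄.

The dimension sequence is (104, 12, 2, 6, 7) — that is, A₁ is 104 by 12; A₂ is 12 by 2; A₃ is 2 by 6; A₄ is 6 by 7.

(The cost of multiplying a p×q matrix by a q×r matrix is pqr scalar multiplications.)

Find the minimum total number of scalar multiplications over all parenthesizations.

4036

Adjacent pairs: A₁A₂ = 104·12·2 = 2496; A₂A₃ = 12·2·6 = 144; A₃A₄ = 2·6·7 = 84.
Length 3: A₁..A₃: k=1: 0+144+104·12·6=7632; k=2: 2496+0+104·2·6=3744 → min 3744 | A₂..A₄: k=2: 0+84+12·2·7=252; k=3: 144+0+12·6·7=648 → min 252.
Length 4: A₁..A₄: k=1: 0+252+104·12·7=8988; k=2: 2496+84+104·2·7=4036; k=3: 3744+0+104·6·7=8112 → min 4036.
Optimal order: ((A₁ A₂) (A₃ A₄)) with cost 4036.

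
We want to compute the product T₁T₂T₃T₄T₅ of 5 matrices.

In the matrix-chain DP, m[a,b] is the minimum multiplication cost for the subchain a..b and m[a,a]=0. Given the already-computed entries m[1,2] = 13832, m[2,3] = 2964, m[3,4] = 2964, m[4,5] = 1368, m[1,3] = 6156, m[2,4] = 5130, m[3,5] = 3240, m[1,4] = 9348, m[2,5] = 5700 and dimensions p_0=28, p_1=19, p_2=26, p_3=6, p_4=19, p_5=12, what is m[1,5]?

9540

m[1,5] = min over k∈[1,4] of m[1,k]+m[k+1,5]+p_{0}·p_k·p_{5}.
k=1: 0 + 5700 + 28·19·12 = 12084; k=2: 13832 + 3240 + 28·26·12 = 25808; k=3: 6156 + 1368 + 28·6·12 = 9540; k=4: 9348 + 0 + 28·19·12 = 15732.
Minimum: 9540 at k=3.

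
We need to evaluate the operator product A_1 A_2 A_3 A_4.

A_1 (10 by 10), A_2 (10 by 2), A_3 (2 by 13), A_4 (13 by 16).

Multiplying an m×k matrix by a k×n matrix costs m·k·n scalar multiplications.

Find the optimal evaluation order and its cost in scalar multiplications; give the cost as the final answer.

Adjacent pairs: A_1A_2 = 10·10·2 = 200; A_2A_3 = 10·2·13 = 260; A_3A_4 = 2·13·16 = 416.
Length 3: A_1..A_3: k=1: 0+260+10·10·13=1560; k=2: 200+0+10·2·13=460 → min 460 | A_2..A_4: k=2: 0+416+10·2·16=736; k=3: 260+0+10·13·16=2340 → min 736.
Length 4: A_1..A_4: k=1: 0+736+10·10·16=2336; k=2: 200+416+10·2·16=936; k=3: 460+0+10·13·16=2540 → min 936.
Optimal parenthesization: ((A_1 A_2) (A_3 A_4)) with cost 936.

936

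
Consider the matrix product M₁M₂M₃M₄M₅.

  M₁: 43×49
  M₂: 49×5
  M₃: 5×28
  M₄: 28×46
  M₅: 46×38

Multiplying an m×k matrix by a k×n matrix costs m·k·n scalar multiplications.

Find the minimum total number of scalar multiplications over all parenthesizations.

Adjacent pairs: M₁M₂ = 43·49·5 = 10535; M₂M₃ = 49·5·28 = 6860; M₃M₄ = 5·28·46 = 6440; M₄M₅ = 28·46·38 = 48944.
Length 3: M₁..M₃: k=1: 0+6860+43·49·28=65856; k=2: 10535+0+43·5·28=16555 → min 16555 | M₂..M₄: k=2: 0+6440+49·5·46=17710; k=3: 6860+0+49·28·46=69972 → min 17710 | M₃..M₅: k=3: 0+48944+5·28·38=54264; k=4: 6440+0+5·46·38=15180 → min 15180.
Length 4: M₁..M₄: k=1: 0+17710+43·49·46=114632; k=2: 10535+6440+43·5·46=26865; k=3: 16555+0+43·28·46=71939 → min 26865 | M₂..M₅: k=2: 0+15180+49·5·38=24490; k=3: 6860+48944+49·28·38=107940; k=4: 17710+0+49·46·38=103362 → min 24490.
Length 5: M₁..M₅: k=1: 0+24490+43·49·38=104556; k=2: 10535+15180+43·5·38=33885; k=3: 16555+48944+43·28·38=111251; k=4: 26865+0+43·46·38=102029 → min 33885.
Optimal order: ((M₁M₂)((M₃M₄)M₅)) with cost 33885.

33885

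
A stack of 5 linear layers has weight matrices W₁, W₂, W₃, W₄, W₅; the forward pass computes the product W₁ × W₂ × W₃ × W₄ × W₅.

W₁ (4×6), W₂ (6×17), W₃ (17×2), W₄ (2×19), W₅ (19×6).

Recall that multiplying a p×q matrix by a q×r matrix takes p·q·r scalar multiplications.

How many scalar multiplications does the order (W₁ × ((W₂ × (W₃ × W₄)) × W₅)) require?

(W₃ × W₄): 17×2 by 2×19 → 17×19, cost 17·2·19 = 646
(W₂ × (W₃ × W₄)): 6×17 by 17×19 → 6×19, cost 6·17·19 = 1938; cumulative 2584
((W₂ × (W₃ × W₄)) × W₅): 6×19 by 19×6 → 6×6, cost 6·19·6 = 684; cumulative 3268
(W₁ × ((W₂ × (W₃ × W₄)) × W₅)): 4×6 by 6×6 → 4×6, cost 4·6·6 = 144; cumulative 3412
Total: 3412 scalar multiplications.

3412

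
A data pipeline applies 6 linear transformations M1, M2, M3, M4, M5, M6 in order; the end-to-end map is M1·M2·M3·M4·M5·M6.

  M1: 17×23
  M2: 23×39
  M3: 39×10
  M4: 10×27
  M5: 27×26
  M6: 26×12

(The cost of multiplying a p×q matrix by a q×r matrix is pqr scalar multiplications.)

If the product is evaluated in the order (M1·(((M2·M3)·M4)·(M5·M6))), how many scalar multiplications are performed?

(M2·M3): 23×39 by 39×10 → 23×10, cost 23·39·10 = 8970
((M2·M3)·M4): 23×10 by 10×27 → 23×27, cost 23·10·27 = 6210; cumulative 15180
(M5·M6): 27×26 by 26×12 → 27×12, cost 27·26·12 = 8424
(((M2·M3)·M4)·(M5·M6)): 23×27 by 27×12 → 23×12, cost 23·27·12 = 7452; cumulative 31056
(M1·(((M2·M3)·M4)·(M5·M6))): 17×23 by 23×12 → 17×12, cost 17·23·12 = 4692; cumulative 35748
Total: 35748 scalar multiplications.

35748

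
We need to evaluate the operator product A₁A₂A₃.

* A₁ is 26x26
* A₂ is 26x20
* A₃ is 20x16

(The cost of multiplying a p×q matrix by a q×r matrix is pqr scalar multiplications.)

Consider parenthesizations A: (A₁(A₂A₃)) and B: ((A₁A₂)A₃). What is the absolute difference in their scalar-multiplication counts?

Order A = (A₁(A₂A₃)): (A₂A₃): 26×20 by 20×16 → 26×16, cost 26·20·16 = 8320; (A₁(A₂A₃)): 26×26 by 26×16 → 26×16, cost 26·26·16 = 10816; cumulative 19136. Total 19136.
Order B = ((A₁A₂)A₃): (A₁A₂): 26×26 by 26×20 → 26×20, cost 26·26·20 = 13520; ((A₁A₂)A₃): 26×20 by 20×16 → 26×16, cost 26·20·16 = 8320; cumulative 21840. Total 21840.
Difference: |19136 − 21840| = 2704.

2704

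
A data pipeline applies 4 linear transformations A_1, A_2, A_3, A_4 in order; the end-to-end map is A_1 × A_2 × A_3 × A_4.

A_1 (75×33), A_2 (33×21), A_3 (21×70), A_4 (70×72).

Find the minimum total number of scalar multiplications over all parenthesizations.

Adjacent pairs: A_1A_2 = 75·33·21 = 51975; A_2A_3 = 33·21·70 = 48510; A_3A_4 = 21·70·72 = 105840.
Length 3: A_1..A_3: k=1: 0+48510+75·33·70=221760; k=2: 51975+0+75·21·70=162225 → min 162225 | A_2..A_4: k=2: 0+105840+33·21·72=155736; k=3: 48510+0+33·70·72=214830 → min 155736.
Length 4: A_1..A_4: k=1: 0+155736+75·33·72=333936; k=2: 51975+105840+75·21·72=271215; k=3: 162225+0+75·70·72=540225 → min 271215.
Optimal order: ((A_1 × A_2) × (A_3 × A_4)) with cost 271215.

271215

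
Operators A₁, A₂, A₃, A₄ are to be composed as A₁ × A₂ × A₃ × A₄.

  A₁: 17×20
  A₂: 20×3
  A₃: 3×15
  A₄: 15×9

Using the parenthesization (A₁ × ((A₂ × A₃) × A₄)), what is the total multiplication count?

6660

(A₂ × A₃): 20×3 by 3×15 → 20×15, cost 20·3·15 = 900
((A₂ × A₃) × A₄): 20×15 by 15×9 → 20×9, cost 20·15·9 = 2700; cumulative 3600
(A₁ × ((A₂ × A₃) × A₄)): 17×20 by 20×9 → 17×9, cost 17·20·9 = 3060; cumulative 6660
Total: 6660 scalar multiplications.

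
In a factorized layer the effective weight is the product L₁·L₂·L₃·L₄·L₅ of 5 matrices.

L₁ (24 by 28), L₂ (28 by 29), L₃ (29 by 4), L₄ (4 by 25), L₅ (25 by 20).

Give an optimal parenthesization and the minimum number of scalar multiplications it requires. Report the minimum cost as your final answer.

Adjacent pairs: L₁L₂ = 24·28·29 = 19488; L₂L₃ = 28·29·4 = 3248; L₃L₄ = 29·4·25 = 2900; L₄L₅ = 4·25·20 = 2000.
Length 3: L₁..L₃: k=1: 0+3248+24·28·4=5936; k=2: 19488+0+24·29·4=22272 → min 5936 | L₂..L₄: k=2: 0+2900+28·29·25=23200; k=3: 3248+0+28·4·25=6048 → min 6048 | L₃..L₅: k=3: 0+2000+29·4·20=4320; k=4: 2900+0+29·25·20=17400 → min 4320.
Length 4: L₁..L₄: k=1: 0+6048+24·28·25=22848; k=2: 19488+2900+24·29·25=39788; k=3: 5936+0+24·4·25=8336 → min 8336 | L₂..L₅: k=2: 0+4320+28·29·20=20560; k=3: 3248+2000+28·4·20=7488; k=4: 6048+0+28·25·20=20048 → min 7488.
Length 5: L₁..L₅: k=1: 0+7488+24·28·20=20928; k=2: 19488+4320+24·29·20=37728; k=3: 5936+2000+24·4·20=9856; k=4: 8336+0+24·25·20=20336 → min 9856.
Optimal parenthesization: ((L₁·(L₂·L₃))·(L₄·L₅)) with cost 9856.

9856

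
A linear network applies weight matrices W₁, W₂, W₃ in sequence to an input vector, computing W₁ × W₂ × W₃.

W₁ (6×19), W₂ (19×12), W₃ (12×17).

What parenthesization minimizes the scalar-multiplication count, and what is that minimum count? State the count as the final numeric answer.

2592

(W₁ × (W₂ × W₃)): cost 5814.
((W₁ × W₂) × W₃): cost 2592.
Optimal: ((W₁ × W₂) × W₃) with cost 2592.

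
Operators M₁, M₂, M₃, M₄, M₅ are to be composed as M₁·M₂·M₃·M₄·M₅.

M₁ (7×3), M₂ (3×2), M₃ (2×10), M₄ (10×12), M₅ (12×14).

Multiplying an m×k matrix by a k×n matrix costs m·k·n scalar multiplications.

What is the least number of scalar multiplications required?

Adjacent pairs: M₁M₂ = 7·3·2 = 42; M₂M₃ = 3·2·10 = 60; M₃M₄ = 2·10·12 = 240; M₄M₅ = 10·12·14 = 1680.
Length 3: M₁..M₃: k=1: 0+60+7·3·10=270; k=2: 42+0+7·2·10=182 → min 182 | M₂..M₄: k=2: 0+240+3·2·12=312; k=3: 60+0+3·10·12=420 → min 312 | M₃..M₅: k=3: 0+1680+2·10·14=1960; k=4: 240+0+2·12·14=576 → min 576.
Length 4: M₁..M₄: k=1: 0+312+7·3·12=564; k=2: 42+240+7·2·12=450; k=3: 182+0+7·10·12=1022 → min 450 | M₂..M₅: k=2: 0+576+3·2·14=660; k=3: 60+1680+3·10·14=2160; k=4: 312+0+3·12·14=816 → min 660.
Length 5: M₁..M₅: k=1: 0+660+7·3·14=954; k=2: 42+576+7·2·14=814; k=3: 182+1680+7·10·14=2842; k=4: 450+0+7·12·14=1626 → min 814.
Optimal order: ((M₁·M₂)·((M₃·M₄)·M₅)) with cost 814.

814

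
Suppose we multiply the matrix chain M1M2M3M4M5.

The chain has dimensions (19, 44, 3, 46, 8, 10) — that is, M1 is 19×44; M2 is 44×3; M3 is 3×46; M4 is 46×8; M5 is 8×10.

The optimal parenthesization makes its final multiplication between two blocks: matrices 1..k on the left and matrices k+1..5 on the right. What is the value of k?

Adjacent pairs: M1M2 = 19·44·3 = 2508; M2M3 = 44·3·46 = 6072; M3M4 = 3·46·8 = 1104; M4M5 = 46·8·10 = 3680.
Length 3: M1..M3: k=1: 0+6072+19·44·46=44528; k=2: 2508+0+19·3·46=5130 → min 5130 | M2..M4: k=2: 0+1104+44·3·8=2160; k=3: 6072+0+44·46·8=22264 → min 2160 | M3..M5: k=3: 0+3680+3·46·10=5060; k=4: 1104+0+3·8·10=1344 → min 1344.
Length 4: M1..M4: k=1: 0+2160+19·44·8=8848; k=2: 2508+1104+19·3·8=4068; k=3: 5130+0+19·46·8=12122 → min 4068 | M2..M5: k=2: 0+1344+44·3·10=2664; k=3: 6072+3680+44·46·10=29992; k=4: 2160+0+44·8·10=5680 → min 2664.
Top-level splits: k=1: (M1..M1)·(M2..M5) → 0+2664+19·44·10 = 11024; k=2: (M1..M2)·(M3..M5) → 2508+1344+19·3·10 = 4422; k=3: (M1..M3)·(M4..M5) → 5130+3680+19·46·10 = 17550; k=4: (M1..M4)·(M5..M5) → 4068+0+19·8·10 = 5588.
Best split is after M2, i.e. k = 2.

2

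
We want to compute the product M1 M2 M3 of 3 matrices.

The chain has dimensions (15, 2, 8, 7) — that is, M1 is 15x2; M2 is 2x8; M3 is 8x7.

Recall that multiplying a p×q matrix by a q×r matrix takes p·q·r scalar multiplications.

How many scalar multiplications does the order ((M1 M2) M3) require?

(M1 M2): 15×2 by 2×8 → 15×8, cost 15·2·8 = 240
((M1 M2) M3): 15×8 by 8×7 → 15×7, cost 15·8·7 = 840; cumulative 1080
Total: 1080 scalar multiplications.

1080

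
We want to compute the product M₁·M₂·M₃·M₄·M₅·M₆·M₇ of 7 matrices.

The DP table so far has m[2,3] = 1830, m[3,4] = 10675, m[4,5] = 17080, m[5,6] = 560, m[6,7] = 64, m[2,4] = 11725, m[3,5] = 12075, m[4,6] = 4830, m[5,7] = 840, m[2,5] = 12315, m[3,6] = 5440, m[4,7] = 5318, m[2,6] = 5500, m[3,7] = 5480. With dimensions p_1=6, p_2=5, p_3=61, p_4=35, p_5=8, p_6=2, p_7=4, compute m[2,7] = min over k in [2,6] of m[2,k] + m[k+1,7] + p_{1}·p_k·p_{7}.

m[2,7] = min over k∈[2,6] of m[2,k]+m[k+1,7]+p_{1}·p_k·p_{7}.
k=2: 0 + 5480 + 6·5·4 = 5600; k=3: 1830 + 5318 + 6·61·4 = 8612; k=4: 11725 + 840 + 6·35·4 = 13405; k=5: 12315 + 64 + 6·8·4 = 12571; k=6: 5500 + 0 + 6·2·4 = 5548.
Minimum: 5548 at k=6.

5548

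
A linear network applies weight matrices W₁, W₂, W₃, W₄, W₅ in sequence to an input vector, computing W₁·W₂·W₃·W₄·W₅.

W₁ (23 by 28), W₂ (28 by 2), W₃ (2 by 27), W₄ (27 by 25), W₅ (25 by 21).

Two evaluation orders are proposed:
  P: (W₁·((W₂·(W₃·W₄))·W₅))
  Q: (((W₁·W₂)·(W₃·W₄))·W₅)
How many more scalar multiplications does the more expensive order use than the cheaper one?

Order P = (W₁·((W₂·(W₃·W₄))·W₅)): (W₃·W₄): 2×27 by 27×25 → 2×25, cost 2·27·25 = 1350; (W₂·(W₃·W₄)): 28×2 by 2×25 → 28×25, cost 28·2·25 = 1400; cumulative 2750; ((W₂·(W₃·W₄))·W₅): 28×25 by 25×21 → 28×21, cost 28·25·21 = 14700; cumulative 17450; (W₁·((W₂·(W₃·W₄))·W₅)): 23×28 by 28×21 → 23×21, cost 23·28·21 = 13524; cumulative 30974. Total 30974.
Order Q = (((W₁·W₂)·(W₃·W₄))·W₅): (W₁·W₂): 23×28 by 28×2 → 23×2, cost 23·28·2 = 1288; (W₃·W₄): 2×27 by 27×25 → 2×25, cost 2·27·25 = 1350; ((W₁·W₂)·(W₃·W₄)): 23×2 by 2×25 → 23×25, cost 23·2·25 = 1150; cumulative 3788; (((W₁·W₂)·(W₃·W₄))·W₅): 23×25 by 25×21 → 23×21, cost 23·25·21 = 12075; cumulative 15863. Total 15863.
Difference: |30974 − 15863| = 15111.

15111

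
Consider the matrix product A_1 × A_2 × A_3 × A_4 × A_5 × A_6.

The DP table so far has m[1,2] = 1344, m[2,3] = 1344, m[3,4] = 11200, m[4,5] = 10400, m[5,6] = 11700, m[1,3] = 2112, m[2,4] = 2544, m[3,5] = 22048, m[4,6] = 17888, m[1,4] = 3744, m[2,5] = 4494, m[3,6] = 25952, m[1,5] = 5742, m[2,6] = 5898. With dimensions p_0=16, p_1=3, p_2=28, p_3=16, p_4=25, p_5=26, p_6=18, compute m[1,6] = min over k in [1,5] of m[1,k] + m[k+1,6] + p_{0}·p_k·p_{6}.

6762

m[1,6] = min over k∈[1,5] of m[1,k]+m[k+1,6]+p_{0}·p_k·p_{6}.
k=1: 0 + 5898 + 16·3·18 = 6762; k=2: 1344 + 25952 + 16·28·18 = 35360; k=3: 2112 + 17888 + 16·16·18 = 24608; k=4: 3744 + 11700 + 16·25·18 = 22644; k=5: 5742 + 0 + 16·26·18 = 13230.
Minimum: 6762 at k=1.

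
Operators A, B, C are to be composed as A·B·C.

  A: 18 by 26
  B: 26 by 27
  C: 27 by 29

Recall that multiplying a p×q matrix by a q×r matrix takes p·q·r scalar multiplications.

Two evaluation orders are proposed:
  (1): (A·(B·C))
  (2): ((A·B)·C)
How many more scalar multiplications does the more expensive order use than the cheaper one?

7200

Order (1) = (A·(B·C)): (B·C): 26×27 by 27×29 → 26×29, cost 26·27·29 = 20358; (A·(B·C)): 18×26 by 26×29 → 18×29, cost 18·26·29 = 13572; cumulative 33930. Total 33930.
Order (2) = ((A·B)·C): (A·B): 18×26 by 26×27 → 18×27, cost 18·26·27 = 12636; ((A·B)·C): 18×27 by 27×29 → 18×29, cost 18·27·29 = 14094; cumulative 26730. Total 26730.
Difference: |33930 − 26730| = 7200.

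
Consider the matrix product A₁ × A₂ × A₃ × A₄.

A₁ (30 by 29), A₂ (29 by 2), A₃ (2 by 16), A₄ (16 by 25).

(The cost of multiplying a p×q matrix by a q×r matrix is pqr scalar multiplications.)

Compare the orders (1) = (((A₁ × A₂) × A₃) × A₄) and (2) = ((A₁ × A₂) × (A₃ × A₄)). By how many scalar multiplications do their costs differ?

Order (1) = (((A₁ × A₂) × A₃) × A₄): (A₁ × A₂): 30×29 by 29×2 → 30×2, cost 30·29·2 = 1740; ((A₁ × A₂) × A₃): 30×2 by 2×16 → 30×16, cost 30·2·16 = 960; cumulative 2700; (((A₁ × A₂) × A₃) × A₄): 30×16 by 16×25 → 30×25, cost 30·16·25 = 12000; cumulative 14700. Total 14700.
Order (2) = ((A₁ × A₂) × (A₃ × A₄)): (A₁ × A₂): 30×29 by 29×2 → 30×2, cost 30·29·2 = 1740; (A₃ × A₄): 2×16 by 16×25 → 2×25, cost 2·16·25 = 800; ((A₁ × A₂) × (A₃ × A₄)): 30×2 by 2×25 → 30×25, cost 30·2·25 = 1500; cumulative 4040. Total 4040.
Difference: |14700 − 4040| = 10660.

10660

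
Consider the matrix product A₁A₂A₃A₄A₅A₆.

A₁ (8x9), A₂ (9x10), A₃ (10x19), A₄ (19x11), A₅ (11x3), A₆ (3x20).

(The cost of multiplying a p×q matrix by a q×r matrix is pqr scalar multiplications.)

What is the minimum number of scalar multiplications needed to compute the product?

Adjacent pairs: A₁A₂ = 8·9·10 = 720; A₂A₃ = 9·10·19 = 1710; A₃A₄ = 10·19·11 = 2090; A₄A₅ = 19·11·3 = 627; A₅A₆ = 11·3·20 = 660.
Length 3: A₁..A₃: k=1: 0+1710+8·9·19=3078; k=2: 720+0+8·10·19=2240 → min 2240 | A₂..A₄: k=2: 0+2090+9·10·11=3080; k=3: 1710+0+9·19·11=3591 → min 3080 | A₃..A₅: k=3: 0+627+10·19·3=1197; k=4: 2090+0+10·11·3=2420 → min 1197 | A₄..A₆: k=4: 0+660+19·11·20=4840; k=5: 627+0+19·3·20=1767 → min 1767.
Length 4: A₁..A₄: k=1: 0+3080+8·9·11=3872; k=2: 720+2090+8·10·11=3690; k=3: 2240+0+8·19·11=3912 → min 3690 | A₂..A₅: k=2: 0+1197+9·10·3=1467; k=3: 1710+627+9·19·3=2850; k=4: 3080+0+9·11·3=3377 → min 1467 | A₃..A₆: k=3: 0+1767+10·19·20=5567; k=4: 2090+660+10·11·20=4950; k=5: 1197+0+10·3·20=1797 → min 1797.
Length 5: A₁..A₅: k=1: 0+1467+8·9·3=1683; k=2: 720+1197+8·10·3=2157; k=3: 2240+627+8·19·3=3323; k=4: 3690+0+8·11·3=3954 → min 1683 | A₂..A₆: k=2: 0+1797+9·10·20=3597; k=3: 1710+1767+9·19·20=6897; k=4: 3080+660+9·11·20=5720; k=5: 1467+0+9·3·20=2007 → min 2007.
Length 6: A₁..A₆: k=1: 0+2007+8·9·20=3447; k=2: 720+1797+8·10·20=4117; k=3: 2240+1767+8·19·20=7047; k=4: 3690+660+8·11·20=6110; k=5: 1683+0+8·3·20=2163 → min 2163.
Optimal order: ((A₁(A₂(A₃(A₄A₅))))A₆) with cost 2163.

2163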